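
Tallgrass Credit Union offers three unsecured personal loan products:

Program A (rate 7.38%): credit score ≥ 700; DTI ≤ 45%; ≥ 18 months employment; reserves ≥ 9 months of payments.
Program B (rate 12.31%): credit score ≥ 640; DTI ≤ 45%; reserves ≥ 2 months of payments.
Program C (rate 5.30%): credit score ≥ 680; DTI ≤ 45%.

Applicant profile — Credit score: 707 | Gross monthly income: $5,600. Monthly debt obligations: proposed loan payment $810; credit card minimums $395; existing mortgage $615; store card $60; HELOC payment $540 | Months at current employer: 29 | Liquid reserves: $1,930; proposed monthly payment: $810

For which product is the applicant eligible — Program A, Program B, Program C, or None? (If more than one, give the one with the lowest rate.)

Total debts = (810 + 395 + 615 + 60 + 540) = 2,420; DTI = 2,420/5,600 = 43.2%.
Reserves = 1,930/810 = 2.4 months.
Program A: score 707 ≥ 700; DTI 43.2% ≤ 45%; employment 29 ≥ 18 mo; reserves 2.4 < 9 mo → does not qualify.
Program B: score 707 ≥ 640; DTI 43.2% ≤ 45%; reserves 2.4 ≥ 2 mo → qualifies.
Program C: score 707 ≥ 680; DTI 43.2% ≤ 45% → qualifies.
Qualifying: Program B, Program C. Lowest rate is 5.30% → Program C.

Program C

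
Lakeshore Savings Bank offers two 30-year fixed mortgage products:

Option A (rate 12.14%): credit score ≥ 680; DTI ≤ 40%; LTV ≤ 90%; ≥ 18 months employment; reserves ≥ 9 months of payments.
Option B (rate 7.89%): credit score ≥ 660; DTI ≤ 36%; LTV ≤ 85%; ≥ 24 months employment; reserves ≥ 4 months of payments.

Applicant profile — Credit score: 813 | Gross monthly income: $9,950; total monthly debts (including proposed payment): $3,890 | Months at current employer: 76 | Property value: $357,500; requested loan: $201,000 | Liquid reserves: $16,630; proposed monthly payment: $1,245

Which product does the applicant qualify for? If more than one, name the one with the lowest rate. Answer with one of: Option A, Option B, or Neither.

Option A

DTI = 3,890/9,950 = 39.1%.
LTV = 201,000/357,500 = 56.2%.
Reserves = 16,630/1,245 = 13.4 months.
Option A: score 813 ≥ 680; DTI 39.1% ≤ 40%; LTV 56.2% ≤ 90%; employment 76 ≥ 18 mo; reserves 13.4 ≥ 9 mo → qualifies.
Option B: score 813 ≥ 660; DTI 39.1% > 36%; LTV 56.2% ≤ 85%; employment 76 ≥ 24 mo; reserves 13.4 ≥ 4 mo → does not qualify.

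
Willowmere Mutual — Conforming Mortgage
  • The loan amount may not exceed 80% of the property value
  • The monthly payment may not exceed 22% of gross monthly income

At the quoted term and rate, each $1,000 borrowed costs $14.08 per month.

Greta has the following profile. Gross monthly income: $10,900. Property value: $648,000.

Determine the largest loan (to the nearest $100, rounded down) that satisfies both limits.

$170,300

Payment cap: 22% × $10,900 = $2,398/month.
At $14.08 per $1,000, that supports 2,398/14.08 × 1,000 ≈ $170,312 → $170,300.
LTV cap: 80% × $648,000 = $518,400 → $518,400.
Binding constraint: payment-to-income.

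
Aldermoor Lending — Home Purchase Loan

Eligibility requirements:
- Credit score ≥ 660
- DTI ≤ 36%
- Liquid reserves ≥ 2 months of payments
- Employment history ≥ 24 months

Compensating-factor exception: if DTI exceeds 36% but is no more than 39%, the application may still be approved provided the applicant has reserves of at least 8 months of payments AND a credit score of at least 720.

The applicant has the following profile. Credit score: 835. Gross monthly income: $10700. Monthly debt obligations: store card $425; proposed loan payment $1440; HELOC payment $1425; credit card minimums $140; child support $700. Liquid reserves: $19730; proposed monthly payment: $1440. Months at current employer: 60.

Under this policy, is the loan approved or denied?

Credit score 835 ≥ 660 (meets base)
Total debts = (425 + 1,440 + 1,425 + 140 + 700) = 4,130. DTI = 4,130/10,700 = 38.6% > 36% — standard DTI limit exceeded.
Liquid reserves cover 19,730/1,440 = 13.7 months — ≥ 2 required
Employment 60 ≥ 24 months
DTI 38.6% is within the 36%–39% exception band; checking compensating factors.
Reserves 13.7 ≥ 8 months; credit score 835 ≥ 720.
Both override conditions satisfied; DTI exception granted.

Approved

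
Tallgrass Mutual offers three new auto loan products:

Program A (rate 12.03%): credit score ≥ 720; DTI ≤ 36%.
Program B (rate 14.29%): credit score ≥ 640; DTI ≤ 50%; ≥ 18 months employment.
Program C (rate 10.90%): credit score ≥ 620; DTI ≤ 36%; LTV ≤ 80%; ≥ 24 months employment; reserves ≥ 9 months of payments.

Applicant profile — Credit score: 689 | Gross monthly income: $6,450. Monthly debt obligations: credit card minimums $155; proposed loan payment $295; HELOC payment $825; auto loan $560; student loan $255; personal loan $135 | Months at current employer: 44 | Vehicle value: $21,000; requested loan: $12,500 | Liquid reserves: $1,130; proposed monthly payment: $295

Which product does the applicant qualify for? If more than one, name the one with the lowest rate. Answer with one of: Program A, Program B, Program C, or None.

Total debts = (155 + 295 + 825 + 560 + 255 + 135) = 2,225; DTI = 2,225/6,450 = 34.5%.
LTV = 12,500/21,000 = 59.5%.
Reserves = 1,130/295 = 3.8 months.
Program A: score 689 < 720; DTI 34.5% ≤ 36% → does not qualify.
Program B: score 689 ≥ 640; DTI 34.5% ≤ 50%; employment 44 ≥ 18 mo → qualifies.
Program C: score 689 ≥ 620; DTI 34.5% ≤ 36%; LTV 59.5% ≤ 80%; employment 44 ≥ 24 mo; reserves 3.8 < 9 mo → does not qualify.

Program B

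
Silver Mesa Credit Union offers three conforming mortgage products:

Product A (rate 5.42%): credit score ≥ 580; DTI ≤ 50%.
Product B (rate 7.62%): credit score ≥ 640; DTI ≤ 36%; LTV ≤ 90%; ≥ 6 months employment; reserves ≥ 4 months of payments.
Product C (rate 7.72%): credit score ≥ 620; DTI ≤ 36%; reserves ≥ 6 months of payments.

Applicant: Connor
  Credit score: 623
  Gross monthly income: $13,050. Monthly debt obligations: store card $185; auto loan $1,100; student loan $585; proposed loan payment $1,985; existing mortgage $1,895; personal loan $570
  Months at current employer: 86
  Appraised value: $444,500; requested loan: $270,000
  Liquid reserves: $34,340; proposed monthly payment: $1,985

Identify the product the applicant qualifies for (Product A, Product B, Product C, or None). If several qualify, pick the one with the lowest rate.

Total debts = (185 + 1,100 + 585 + 1,985 + 1,895 + 570) = 6,320; DTI = 6,320/13,050 = 48.4%.
LTV = 270,000/444,500 = 60.7%.
Reserves = 34,340/1,985 = 17.3 months.
Product A: score 623 ≥ 580; DTI 48.4% ≤ 50% → qualifies.
Product B: score 623 < 640; DTI 48.4% > 36%; LTV 60.7% ≤ 90%; employment 86 ≥ 6 mo; reserves 17.3 ≥ 4 mo → does not qualify.
Product C: score 623 ≥ 620; DTI 48.4% > 36%; reserves 17.3 ≥ 6 mo → does not qualify.

Product A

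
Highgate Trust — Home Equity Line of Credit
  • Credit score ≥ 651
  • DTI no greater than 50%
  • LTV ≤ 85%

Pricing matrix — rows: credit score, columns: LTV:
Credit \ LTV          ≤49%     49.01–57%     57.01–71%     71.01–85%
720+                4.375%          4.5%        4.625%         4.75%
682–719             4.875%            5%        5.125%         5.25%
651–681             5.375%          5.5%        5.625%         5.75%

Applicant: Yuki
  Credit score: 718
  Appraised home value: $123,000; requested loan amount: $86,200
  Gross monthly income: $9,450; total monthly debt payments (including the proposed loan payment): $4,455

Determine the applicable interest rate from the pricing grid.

5.125%

Credit score 718 ≥ 651; Debt-to-income = 4,455/9,450 = 47.1% — meets 50% limit
LTV = 86,200/123,000 = 70.1% ≤ 85%
Row: 718 falls in 682–719. Column: 70.1% falls in 57.01–71%. Rate = 5.125%.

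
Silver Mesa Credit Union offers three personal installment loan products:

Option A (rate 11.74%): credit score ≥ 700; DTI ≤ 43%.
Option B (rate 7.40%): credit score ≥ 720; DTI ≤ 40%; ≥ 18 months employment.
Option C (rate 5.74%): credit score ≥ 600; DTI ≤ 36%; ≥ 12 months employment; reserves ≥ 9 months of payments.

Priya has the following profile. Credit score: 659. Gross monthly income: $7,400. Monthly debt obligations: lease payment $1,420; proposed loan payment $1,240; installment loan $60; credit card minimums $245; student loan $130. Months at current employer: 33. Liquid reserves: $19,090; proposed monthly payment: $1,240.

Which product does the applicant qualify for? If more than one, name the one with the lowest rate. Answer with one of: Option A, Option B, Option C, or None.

None

Total debts = (1,420 + 1,240 + 60 + 245 + 130) = 3,095; DTI = 3,095/7,400 = 41.8%.
Reserves = 19,090/1,240 = 15.4 months.
Option A: score 659 < 700; DTI 41.8% ≤ 43% → does not qualify.
Option B: score 659 < 720; DTI 41.8% > 40%; employment 33 ≥ 18 mo → does not qualify.
Option C: score 659 ≥ 600; DTI 41.8% > 36%; employment 33 ≥ 12 mo; reserves 15.4 ≥ 9 mo → does not qualify.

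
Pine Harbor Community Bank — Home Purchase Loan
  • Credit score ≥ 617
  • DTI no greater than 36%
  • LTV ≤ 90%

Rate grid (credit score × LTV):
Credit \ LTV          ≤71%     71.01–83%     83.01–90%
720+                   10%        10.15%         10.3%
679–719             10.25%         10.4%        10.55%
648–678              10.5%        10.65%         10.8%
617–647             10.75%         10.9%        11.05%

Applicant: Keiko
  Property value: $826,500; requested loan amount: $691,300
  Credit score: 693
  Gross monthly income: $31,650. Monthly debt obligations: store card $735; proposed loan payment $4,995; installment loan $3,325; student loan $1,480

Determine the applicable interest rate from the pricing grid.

Credit score 693 ≥ 617; Total monthly debts = (735 + 4,995 + 3,325 + 1,480) = 10,535. DTI = 10,535/31,650 = 33.3% ≤ 36%
Loan-to-value = 691,300/826,500 = 83.6% — pass (90% max)
Credit 693 → row 679–719; LTV 83.6% → column 83.01–90%. Grid cell → 10.55%.

10.55%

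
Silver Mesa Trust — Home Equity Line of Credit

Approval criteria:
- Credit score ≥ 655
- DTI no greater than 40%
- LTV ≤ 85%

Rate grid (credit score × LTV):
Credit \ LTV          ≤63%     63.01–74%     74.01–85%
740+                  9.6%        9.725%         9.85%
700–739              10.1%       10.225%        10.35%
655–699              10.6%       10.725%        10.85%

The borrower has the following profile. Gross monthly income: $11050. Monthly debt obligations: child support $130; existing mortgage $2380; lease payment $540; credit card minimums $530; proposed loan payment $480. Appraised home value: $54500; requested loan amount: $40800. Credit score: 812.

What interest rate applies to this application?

9.85%

Credit score 812 ≥ 655; Total monthly debts = (130 + 2,380 + 540 + 530 + 480) = 4,060. DTI: 4,060 ÷ 11,050 = 36.7%, within the 40% cap
LTV = 40,800/54,500 = 74.9% ≤ 85%
Score 812 is in the 740+ band; LTV 74.9% is in the 74.01–85% band → 9.85%.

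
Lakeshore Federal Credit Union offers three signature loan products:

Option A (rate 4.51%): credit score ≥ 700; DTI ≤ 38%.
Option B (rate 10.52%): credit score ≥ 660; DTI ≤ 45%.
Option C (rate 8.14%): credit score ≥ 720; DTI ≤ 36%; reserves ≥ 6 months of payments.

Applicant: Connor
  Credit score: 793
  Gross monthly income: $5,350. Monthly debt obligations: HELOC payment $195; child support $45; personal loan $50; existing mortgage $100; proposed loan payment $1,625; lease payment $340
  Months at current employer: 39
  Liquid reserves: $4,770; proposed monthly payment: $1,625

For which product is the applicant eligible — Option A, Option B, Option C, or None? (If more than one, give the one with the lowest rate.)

Total debts = (195 + 45 + 50 + 100 + 1,625 + 340) = 2,355; DTI = 2,355/5,350 = 44%.
Reserves = 4,770/1,625 = 2.9 months.
Option A: score 793 ≥ 700; DTI 44% > 38% → does not qualify.
Option B: score 793 ≥ 660; DTI 44% ≤ 45% → qualifies.
Option C: score 793 ≥ 720; DTI 44% > 36%; reserves 2.9 < 6 mo → does not qualify.

Option B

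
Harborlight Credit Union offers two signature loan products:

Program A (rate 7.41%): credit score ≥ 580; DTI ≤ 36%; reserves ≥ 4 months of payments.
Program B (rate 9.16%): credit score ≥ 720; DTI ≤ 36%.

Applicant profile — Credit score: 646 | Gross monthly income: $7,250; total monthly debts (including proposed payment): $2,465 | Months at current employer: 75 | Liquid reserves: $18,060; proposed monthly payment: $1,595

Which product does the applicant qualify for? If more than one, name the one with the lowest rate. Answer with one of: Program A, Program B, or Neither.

DTI = 2,465/7,250 = 34%.
Reserves = 18,060/1,595 = 11.3 months.
Program A: score 646 ≥ 580; DTI 34% ≤ 36%; reserves 11.3 ≥ 4 mo → qualifies.
Program B: score 646 < 720; DTI 34% ≤ 36% → does not qualify.

Program A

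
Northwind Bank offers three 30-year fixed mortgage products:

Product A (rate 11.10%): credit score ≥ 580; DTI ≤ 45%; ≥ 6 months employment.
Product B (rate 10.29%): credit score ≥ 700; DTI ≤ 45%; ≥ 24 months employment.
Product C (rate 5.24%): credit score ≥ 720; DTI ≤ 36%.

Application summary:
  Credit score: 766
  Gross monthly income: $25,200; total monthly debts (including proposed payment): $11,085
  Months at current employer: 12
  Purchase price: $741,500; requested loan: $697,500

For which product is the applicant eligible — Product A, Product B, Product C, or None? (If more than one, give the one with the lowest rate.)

Product A

DTI = 11,085/25,200 = 44%.
LTV = 697,500/741,500 = 94.1%.
Product A: score 766 ≥ 580; DTI 44% ≤ 45%; employment 12 ≥ 6 mo → qualifies.
Product B: score 766 ≥ 700; DTI 44% ≤ 45%; employment 12 < 24 mo → does not qualify.
Product C: score 766 ≥ 720; DTI 44% > 36% → does not qualify.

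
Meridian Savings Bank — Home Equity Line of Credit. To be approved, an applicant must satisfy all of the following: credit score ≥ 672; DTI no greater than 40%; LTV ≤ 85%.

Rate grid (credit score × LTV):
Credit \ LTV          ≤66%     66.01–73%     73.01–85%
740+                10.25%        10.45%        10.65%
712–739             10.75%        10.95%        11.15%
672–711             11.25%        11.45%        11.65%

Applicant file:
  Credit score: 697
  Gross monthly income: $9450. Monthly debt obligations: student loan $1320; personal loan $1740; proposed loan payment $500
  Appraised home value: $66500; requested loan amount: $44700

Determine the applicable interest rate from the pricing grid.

Credit score 697 ≥ 672; Total monthly debts = (1,320 + 1,740 + 500) = 3,560. DTI: 3,560 ÷ 9,450 = 37.7%, within the 40% cap
Loan-to-value = 44,700/66,500 = 67.2% — pass (85% max)
Row: 697 falls in 672–711. Column: 67.2% falls in 66.01–73%. Rate = 11.45%.

11.45%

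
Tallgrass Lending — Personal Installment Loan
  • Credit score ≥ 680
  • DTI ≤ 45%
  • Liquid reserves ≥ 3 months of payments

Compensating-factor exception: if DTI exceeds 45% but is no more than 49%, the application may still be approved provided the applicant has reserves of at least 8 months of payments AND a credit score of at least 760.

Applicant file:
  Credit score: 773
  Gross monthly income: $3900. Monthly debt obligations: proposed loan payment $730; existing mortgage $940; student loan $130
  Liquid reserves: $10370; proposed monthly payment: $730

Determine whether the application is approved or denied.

Approved

Credit score 773 ≥ 680 (meets base)
Total debts = (730 + 940 + 130) = 1,800. DTI: 1,800 ÷ 3,900 = 46.2%, over the 45% base limit.
Reserves: 10,370 ÷ 730 = 14.2 months (meets 3-month minimum)
46.2% falls in the override range (45%–49%), so the compensating-factor test applies.
Reserves 14.2 ≥ 8 months; credit score 773 ≥ 760.
Both compensating conditions met → exception applies.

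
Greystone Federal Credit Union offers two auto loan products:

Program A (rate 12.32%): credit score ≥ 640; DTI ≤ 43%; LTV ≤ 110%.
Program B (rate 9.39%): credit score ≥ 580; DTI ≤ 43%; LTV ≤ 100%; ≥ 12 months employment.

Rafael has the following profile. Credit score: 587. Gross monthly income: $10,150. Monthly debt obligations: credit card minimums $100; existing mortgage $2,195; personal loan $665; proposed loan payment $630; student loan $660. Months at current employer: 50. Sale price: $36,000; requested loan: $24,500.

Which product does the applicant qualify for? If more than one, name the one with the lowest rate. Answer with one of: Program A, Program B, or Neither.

Program B

Total debts = (100 + 2,195 + 665 + 630 + 660) = 4,250; DTI = 4,250/10,150 = 41.9%.
LTV = 24,500/36,000 = 68.1%.
Program A: score 587 < 640; DTI 41.9% ≤ 43%; LTV 68.1% ≤ 110% → does not qualify.
Program B: score 587 ≥ 580; DTI 41.9% ≤ 43%; LTV 68.1% ≤ 100%; employment 50 ≥ 12 mo → qualifies.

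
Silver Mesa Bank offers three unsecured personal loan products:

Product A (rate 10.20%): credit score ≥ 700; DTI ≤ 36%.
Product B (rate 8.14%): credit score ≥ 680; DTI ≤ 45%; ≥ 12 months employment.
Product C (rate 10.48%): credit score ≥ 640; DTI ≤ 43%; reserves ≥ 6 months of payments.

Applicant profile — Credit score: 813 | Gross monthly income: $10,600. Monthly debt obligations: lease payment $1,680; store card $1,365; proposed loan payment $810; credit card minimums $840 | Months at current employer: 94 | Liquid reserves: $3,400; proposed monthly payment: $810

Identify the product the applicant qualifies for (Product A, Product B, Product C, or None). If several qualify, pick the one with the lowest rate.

Product B

Total debts = (1,680 + 1,365 + 810 + 840) = 4,695; DTI = 4,695/10,600 = 44.3%.
Reserves = 3,400/810 = 4.2 months.
Product A: score 813 ≥ 700; DTI 44.3% > 36% → does not qualify.
Product B: score 813 ≥ 680; DTI 44.3% ≤ 45%; employment 94 ≥ 12 mo → qualifies.
Product C: score 813 ≥ 640; DTI 44.3% > 43%; reserves 4.2 < 6 mo → does not qualify.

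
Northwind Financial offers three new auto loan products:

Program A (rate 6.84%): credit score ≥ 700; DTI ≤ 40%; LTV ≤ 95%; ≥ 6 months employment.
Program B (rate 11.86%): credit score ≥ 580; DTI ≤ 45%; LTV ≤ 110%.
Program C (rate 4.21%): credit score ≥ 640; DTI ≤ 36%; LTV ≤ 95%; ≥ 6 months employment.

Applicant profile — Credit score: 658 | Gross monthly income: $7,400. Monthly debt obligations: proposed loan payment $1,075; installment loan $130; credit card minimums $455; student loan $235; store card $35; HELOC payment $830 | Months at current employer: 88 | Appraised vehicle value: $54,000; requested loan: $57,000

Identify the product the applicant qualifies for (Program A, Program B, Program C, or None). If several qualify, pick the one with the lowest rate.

Total debts = (1,075 + 130 + 455 + 235 + 35 + 830) = 2,760; DTI = 2,760/7,400 = 37.3%.
LTV = 57,000/54,000 = 105.6%.
Program A: score 658 < 700; DTI 37.3% ≤ 40%; LTV 105.6% > 95%; employment 88 ≥ 6 mo → does not qualify.
Program B: score 658 ≥ 580; DTI 37.3% ≤ 45%; LTV 105.6% ≤ 110% → qualifies.
Program C: score 658 ≥ 640; DTI 37.3% > 36%; LTV 105.6% > 95%; employment 88 ≥ 6 mo → does not qualify.

Program B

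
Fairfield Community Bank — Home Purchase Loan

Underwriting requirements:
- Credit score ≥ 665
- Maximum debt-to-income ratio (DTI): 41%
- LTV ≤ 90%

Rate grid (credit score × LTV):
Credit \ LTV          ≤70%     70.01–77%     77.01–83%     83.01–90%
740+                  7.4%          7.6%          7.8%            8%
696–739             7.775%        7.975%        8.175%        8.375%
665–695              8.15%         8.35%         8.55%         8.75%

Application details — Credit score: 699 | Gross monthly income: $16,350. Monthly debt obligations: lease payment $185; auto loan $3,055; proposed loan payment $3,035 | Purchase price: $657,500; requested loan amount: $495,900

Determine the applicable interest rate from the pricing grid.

7.975%

Credit score 699 ≥ 665; Total monthly debts = (185 + 3,055 + 3,035) = 6,275. DTI: 6,275 ÷ 16,350 = 38.4%, within the 41% cap
LTV = 495,900/657,500 = 75.4% ≤ 90%
Row: 699 falls in 696–739. Column: 75.4% falls in 70.01–77%. Rate = 7.975%.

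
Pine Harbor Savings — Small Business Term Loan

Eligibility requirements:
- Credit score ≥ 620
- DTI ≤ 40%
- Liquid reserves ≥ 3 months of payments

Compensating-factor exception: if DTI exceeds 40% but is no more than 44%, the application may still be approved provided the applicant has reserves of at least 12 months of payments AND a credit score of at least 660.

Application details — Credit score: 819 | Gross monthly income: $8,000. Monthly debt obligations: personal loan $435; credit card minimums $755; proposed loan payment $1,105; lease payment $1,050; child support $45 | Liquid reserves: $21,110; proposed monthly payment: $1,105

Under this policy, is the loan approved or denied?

Credit score 819 ≥ 620 (meets base)
Total debts = (435 + 755 + 1,105 + 1,050 + 45) = 3,390. DTI = 3,390/8,000 = 42.4% > 40% — standard DTI limit exceeded.
Reserves = 21,110/1,105 = 19.1 months ≥ 3
42.4% falls in the override range (40%–44%), so the compensating-factor test applies.
Reserves 19.1 ≥ 12 months; credit score 819 ≥ 660.
Both compensating conditions met → exception applies.

Approved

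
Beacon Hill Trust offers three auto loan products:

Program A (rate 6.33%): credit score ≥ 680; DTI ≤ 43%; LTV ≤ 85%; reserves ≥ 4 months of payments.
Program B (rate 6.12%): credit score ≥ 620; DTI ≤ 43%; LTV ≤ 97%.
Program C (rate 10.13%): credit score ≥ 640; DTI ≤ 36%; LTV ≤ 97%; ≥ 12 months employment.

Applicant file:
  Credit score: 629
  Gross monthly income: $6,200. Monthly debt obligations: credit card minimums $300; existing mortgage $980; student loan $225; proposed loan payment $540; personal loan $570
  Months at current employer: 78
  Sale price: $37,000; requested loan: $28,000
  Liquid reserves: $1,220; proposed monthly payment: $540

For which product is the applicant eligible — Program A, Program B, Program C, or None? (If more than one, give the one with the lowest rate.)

Total debts = (300 + 980 + 225 + 540 + 570) = 2,615; DTI = 2,615/6,200 = 42.2%.
LTV = 28,000/37,000 = 75.7%.
Reserves = 1,220/540 = 2.3 months.
Program A: score 629 < 680; DTI 42.2% ≤ 43%; LTV 75.7% ≤ 85%; reserves 2.3 < 4 mo → does not qualify.
Program B: score 629 ≥ 620; DTI 42.2% ≤ 43%; LTV 75.7% ≤ 97% → qualifies.
Program C: score 629 < 640; DTI 42.2% > 36%; LTV 75.7% ≤ 97%; employment 78 ≥ 12 mo → does not qualify.

Program B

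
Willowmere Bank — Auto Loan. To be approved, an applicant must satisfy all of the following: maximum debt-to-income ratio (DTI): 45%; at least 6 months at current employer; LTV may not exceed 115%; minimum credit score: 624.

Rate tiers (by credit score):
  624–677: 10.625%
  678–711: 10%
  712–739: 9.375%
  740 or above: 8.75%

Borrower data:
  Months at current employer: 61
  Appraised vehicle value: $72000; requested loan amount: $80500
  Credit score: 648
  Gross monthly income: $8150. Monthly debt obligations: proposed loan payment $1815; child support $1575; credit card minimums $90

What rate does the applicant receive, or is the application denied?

Approved at 10.625%

Credit score 648 ≥ 624 (meets minimum)
Loan-to-value = 80,500/72,000 = 111.8% — pass (115% max)
Total monthly debts = (1,815 + 1,575 + 90) = 3,480. DTI = 3,480/8,150 = 42.7% ≤ 45%
Employment 61 ≥ 6 months
All requirements met. Score 648 falls in the 624–677 tier → 10.625%.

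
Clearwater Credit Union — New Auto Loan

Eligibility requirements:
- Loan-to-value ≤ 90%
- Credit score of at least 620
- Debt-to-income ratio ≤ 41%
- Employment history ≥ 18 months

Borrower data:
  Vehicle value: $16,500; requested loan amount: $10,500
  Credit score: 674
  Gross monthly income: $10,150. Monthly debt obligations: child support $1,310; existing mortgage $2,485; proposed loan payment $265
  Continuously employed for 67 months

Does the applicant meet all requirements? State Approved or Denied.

LTV: 10,500 ÷ 16,500 = 63.6%, within 90% cap
Credit score 674 ≥ 620 (meets)
Total monthly debts = (1,310 + 2,485 + 265) = 4,060. Debt-to-income = 4,060/10,150 = 40% — meets 41% limit
Employment 67 ≥ 18 months
All criteria satisfied.

Approved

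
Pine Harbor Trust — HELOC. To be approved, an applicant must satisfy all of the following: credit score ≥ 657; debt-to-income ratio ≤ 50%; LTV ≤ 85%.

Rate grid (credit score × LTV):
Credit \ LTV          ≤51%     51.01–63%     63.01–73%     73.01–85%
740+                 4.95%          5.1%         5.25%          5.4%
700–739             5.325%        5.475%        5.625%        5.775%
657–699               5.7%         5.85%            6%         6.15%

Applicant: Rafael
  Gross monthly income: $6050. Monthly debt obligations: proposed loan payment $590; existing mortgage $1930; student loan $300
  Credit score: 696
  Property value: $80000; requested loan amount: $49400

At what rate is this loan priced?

Credit score 696 ≥ 657; Total monthly debts = (590 + 1,930 + 300) = 2,820. Debt-to-income = 2,820/6,050 = 46.6% — meets 50% limit
Loan-to-value = 49,400/80,000 = 61.8% — pass (85% max)
Row: 696 falls in 657–699. Column: 61.8% falls in 51.01–63%. Rate = 5.85%.

5.85%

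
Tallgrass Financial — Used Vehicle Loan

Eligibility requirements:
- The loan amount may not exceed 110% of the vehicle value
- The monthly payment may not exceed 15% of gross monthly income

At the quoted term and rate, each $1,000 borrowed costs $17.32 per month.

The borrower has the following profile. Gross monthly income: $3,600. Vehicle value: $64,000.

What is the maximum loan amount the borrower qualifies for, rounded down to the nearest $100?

Payment cap: 15% × $3,600 = $540/month.
At $17.32 per $1,000, that supports 540/17.32 × 1,000 ≈ $31,177 → $31,100.
LTV cap: 110% × $64,000 = $70,400 → $70,400.
Binding constraint: payment-to-income.

$31,100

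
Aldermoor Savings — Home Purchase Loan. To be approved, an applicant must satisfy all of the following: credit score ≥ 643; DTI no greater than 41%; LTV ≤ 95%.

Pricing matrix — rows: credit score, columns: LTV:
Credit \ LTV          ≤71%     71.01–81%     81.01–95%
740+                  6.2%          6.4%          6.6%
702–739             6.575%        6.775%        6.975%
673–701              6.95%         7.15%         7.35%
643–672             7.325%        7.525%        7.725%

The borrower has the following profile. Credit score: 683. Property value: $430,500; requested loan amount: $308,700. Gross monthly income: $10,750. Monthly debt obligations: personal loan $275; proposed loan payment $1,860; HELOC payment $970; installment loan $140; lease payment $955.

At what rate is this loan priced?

7.15%

Credit score 683 ≥ 643; Total monthly debts = (275 + 1,860 + 970 + 140 + 955) = 4,200. Debt-to-income = 4,200/10,750 = 39.1% — meets 41% limit
LTV: 308,700 ÷ 430,500 = 71.7%, within 95% cap
Credit 683 → row 673–701; LTV 71.7% → column 71.01–81%. Grid cell → 7.15%.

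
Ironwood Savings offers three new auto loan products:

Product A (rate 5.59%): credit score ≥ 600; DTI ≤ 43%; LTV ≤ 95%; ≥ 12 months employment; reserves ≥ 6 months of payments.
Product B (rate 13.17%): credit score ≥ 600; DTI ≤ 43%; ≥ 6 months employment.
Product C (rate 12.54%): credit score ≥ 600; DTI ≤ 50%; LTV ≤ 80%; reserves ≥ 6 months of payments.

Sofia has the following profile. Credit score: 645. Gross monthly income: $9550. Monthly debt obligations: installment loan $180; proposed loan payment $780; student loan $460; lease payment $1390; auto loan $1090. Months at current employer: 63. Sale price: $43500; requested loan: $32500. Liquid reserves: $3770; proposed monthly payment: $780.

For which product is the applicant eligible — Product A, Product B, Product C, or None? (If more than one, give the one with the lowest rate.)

Total debts = (180 + 780 + 460 + 1,390 + 1,090) = 3,900; DTI = 3,900/9,550 = 40.8%.
LTV = 32,500/43,500 = 74.7%.
Reserves = 3,770/780 = 4.8 months.
Product A: score 645 ≥ 600; DTI 40.8% ≤ 43%; LTV 74.7% ≤ 95%; employment 63 ≥ 12 mo; reserves 4.8 < 6 mo → does not qualify.
Product B: score 645 ≥ 600; DTI 40.8% ≤ 43%; employment 63 ≥ 6 mo → qualifies.
Product C: score 645 ≥ 600; DTI 40.8% ≤ 50%; LTV 74.7% ≤ 80%; reserves 4.8 < 6 mo → does not qualify.

Product B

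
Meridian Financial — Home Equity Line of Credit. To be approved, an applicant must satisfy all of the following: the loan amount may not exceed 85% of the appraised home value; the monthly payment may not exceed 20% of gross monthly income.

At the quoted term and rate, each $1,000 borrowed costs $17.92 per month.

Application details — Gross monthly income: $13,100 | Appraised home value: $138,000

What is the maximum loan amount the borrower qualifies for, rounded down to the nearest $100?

$117,300

Payment cap: 20% × $13,100 = $2,620/month.
At $17.92 per $1,000, that supports 2,620/17.92 × 1,000 ≈ $146,205 → $146,200.
LTV cap: 85% × $138,000 = $117,300 → $117,300.
Binding constraint: loan-to-value.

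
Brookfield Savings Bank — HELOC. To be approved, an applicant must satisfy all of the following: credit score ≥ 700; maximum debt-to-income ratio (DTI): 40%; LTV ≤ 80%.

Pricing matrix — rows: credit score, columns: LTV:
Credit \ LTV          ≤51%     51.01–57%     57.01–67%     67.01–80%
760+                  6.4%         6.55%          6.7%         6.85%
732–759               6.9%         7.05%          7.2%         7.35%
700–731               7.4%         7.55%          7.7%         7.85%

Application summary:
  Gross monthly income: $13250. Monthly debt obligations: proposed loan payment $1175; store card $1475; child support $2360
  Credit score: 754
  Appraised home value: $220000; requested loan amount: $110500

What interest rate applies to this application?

6.9%

Credit score 754 ≥ 700; Total monthly debts = (1,175 + 1,475 + 2,360) = 5,010. DTI: 5,010 ÷ 13,250 = 37.8%, within the 40% cap
LTV = 110,500/220,000 = 50.2% ≤ 80%
Row: 754 falls in 732–759. Column: 50.2% falls in ≤51%. Rate = 6.9%.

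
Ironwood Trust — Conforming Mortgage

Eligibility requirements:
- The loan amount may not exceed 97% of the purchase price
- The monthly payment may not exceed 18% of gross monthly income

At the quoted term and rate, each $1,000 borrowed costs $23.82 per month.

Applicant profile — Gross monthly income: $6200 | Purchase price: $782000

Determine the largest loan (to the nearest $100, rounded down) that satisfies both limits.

$46,800

Payment cap: 18% × $6,200 = $1,116/month.
At $23.82 per $1,000, that supports 1,116/23.82 × 1,000 ≈ $46,851 → $46,800.
LTV cap: 97% × $782,000 = $758,540 → $758,500.
Binding constraint: payment-to-income.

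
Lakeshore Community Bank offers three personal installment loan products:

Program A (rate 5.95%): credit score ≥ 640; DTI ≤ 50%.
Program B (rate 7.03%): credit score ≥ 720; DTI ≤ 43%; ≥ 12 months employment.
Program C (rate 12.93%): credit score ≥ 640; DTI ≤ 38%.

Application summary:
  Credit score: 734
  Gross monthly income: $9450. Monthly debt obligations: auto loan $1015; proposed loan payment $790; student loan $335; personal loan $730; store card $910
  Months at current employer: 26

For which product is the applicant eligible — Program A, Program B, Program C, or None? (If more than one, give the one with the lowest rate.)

Total debts = (1,015 + 790 + 335 + 730 + 910) = 3,780; DTI = 3,780/9,450 = 40%.
Program A: score 734 ≥ 640; DTI 40% ≤ 50% → qualifies.
Program B: score 734 ≥ 720; DTI 40% ≤ 43%; employment 26 ≥ 12 mo → qualifies.
Program C: score 734 ≥ 640; DTI 40% > 38% → does not qualify.
Qualifying: Program A, Program B. Lowest rate is 5.95% → Program A.

Program A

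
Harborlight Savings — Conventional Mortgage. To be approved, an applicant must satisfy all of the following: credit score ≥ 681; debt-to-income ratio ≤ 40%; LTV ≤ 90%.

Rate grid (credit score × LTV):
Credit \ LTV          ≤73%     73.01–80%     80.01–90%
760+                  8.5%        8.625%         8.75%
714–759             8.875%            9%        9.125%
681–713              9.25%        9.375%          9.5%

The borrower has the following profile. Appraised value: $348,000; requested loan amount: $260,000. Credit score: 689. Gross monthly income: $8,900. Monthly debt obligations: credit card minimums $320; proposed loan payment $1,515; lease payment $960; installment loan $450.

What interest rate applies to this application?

Credit score 689 ≥ 681; Total monthly debts = (320 + 1,515 + 960 + 450) = 3,245. DTI: 3,245 ÷ 8,900 = 36.5%, within the 40% cap
LTV: 260,000 ÷ 348,000 = 74.7%, within 90% cap
Credit 689 → row 681–713; LTV 74.7% → column 73.01–80%. Grid cell → 9.375%.

9.375%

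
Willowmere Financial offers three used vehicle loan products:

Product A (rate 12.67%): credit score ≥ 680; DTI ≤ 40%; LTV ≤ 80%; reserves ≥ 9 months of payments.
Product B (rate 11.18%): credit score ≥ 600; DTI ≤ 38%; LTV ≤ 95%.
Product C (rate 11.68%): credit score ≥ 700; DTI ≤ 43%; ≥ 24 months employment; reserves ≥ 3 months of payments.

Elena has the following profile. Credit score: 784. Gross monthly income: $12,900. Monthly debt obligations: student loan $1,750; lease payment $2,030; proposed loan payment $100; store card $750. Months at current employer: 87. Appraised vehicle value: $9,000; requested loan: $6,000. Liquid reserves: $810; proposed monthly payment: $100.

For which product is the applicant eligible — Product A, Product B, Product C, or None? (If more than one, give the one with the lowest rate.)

Total debts = (1,750 + 2,030 + 100 + 750) = 4,630; DTI = 4,630/12,900 = 35.9%.
LTV = 6,000/9,000 = 66.7%.
Reserves = 810/100 = 8.1 months.
Product A: score 784 ≥ 680; DTI 35.9% ≤ 40%; LTV 66.7% ≤ 80%; reserves 8.1 < 9 mo → does not qualify.
Product B: score 784 ≥ 600; DTI 35.9% ≤ 38%; LTV 66.7% ≤ 95% → qualifies.
Product C: score 784 ≥ 700; DTI 35.9% ≤ 43%; employment 87 ≥ 24 mo; reserves 8.1 ≥ 3 mo → qualifies.
Qualifying: Product B, Product C. Lowest rate is 11.18% → Product B.

Product B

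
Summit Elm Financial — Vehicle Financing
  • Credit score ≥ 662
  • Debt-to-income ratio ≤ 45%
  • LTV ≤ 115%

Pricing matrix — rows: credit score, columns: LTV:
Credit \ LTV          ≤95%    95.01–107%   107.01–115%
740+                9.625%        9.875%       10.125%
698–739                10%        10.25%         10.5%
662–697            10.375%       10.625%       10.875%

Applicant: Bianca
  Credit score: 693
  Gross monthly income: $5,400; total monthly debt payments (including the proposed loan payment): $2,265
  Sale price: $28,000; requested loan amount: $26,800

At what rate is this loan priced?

10.625%

Credit score 693 ≥ 662; Debt-to-income = 2,265/5,400 = 41.9% — meets 45% limit
LTV: 26,800 ÷ 28,000 = 95.7%, within 115% cap
Row: 693 falls in 662–697. Column: 95.7% falls in 95.01–107%. Rate = 10.625%.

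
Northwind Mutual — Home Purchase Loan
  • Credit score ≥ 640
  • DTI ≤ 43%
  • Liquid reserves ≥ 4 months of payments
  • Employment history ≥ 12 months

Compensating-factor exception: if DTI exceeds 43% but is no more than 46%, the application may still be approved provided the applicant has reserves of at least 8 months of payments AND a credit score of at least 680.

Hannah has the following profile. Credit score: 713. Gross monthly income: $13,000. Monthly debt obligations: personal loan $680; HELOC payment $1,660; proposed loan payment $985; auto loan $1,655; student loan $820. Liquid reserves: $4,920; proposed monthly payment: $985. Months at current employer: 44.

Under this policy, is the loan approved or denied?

Denied

Credit score 713 ≥ 640 (meets base)
Total debts = (680 + 1,660 + 985 + 1,655 + 820) = 5,800. DTI: 5,800 ÷ 13,000 = 44.6%, over the 43% base limit.
Liquid reserves cover 4,920/985 = 5.0 months — ≥ 4 required
Employment 44 ≥ 12 months
DTI 44.6% is within the 43%–46% exception band; checking compensating factors.
Reserves 5.0 < 8 months; credit score 713 ≥ 680.
Override conditions not both satisfied; exception does not apply.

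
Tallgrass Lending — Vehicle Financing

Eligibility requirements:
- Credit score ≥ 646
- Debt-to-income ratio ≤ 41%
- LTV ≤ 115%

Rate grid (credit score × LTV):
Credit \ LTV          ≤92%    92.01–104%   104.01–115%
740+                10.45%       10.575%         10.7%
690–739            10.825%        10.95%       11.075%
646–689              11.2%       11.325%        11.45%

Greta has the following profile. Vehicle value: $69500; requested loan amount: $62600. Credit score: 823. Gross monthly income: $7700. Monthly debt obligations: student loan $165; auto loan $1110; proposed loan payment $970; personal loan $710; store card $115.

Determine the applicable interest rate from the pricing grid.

10.45%

Credit score 823 ≥ 646; Total monthly debts = (165 + 1,110 + 970 + 710 + 115) = 3,070. Debt-to-income = 3,070/7,700 = 39.9% — meets 41% limit
LTV: 62,600 ÷ 69,500 = 90.1%, within 115% cap
Row: 823 falls in 740+. Column: 90.1% falls in ≤92%. Rate = 10.45%.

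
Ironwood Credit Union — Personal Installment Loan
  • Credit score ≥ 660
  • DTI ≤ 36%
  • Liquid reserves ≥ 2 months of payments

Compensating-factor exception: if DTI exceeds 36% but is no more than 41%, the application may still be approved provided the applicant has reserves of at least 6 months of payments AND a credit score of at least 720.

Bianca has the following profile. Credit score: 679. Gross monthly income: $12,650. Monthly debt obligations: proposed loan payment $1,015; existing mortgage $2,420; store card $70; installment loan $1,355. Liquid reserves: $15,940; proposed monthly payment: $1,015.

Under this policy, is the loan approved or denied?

Denied

Credit score 679 ≥ 660 (meets base)
Total debts = (1,015 + 2,420 + 70 + 1,355) = 4,860. DTI = 4,860/12,650 = 38.4% > 36% — standard DTI limit exceeded.
Reserves = 15,940/1,015 = 15.7 months ≥ 2
DTI 38.4% is within the 36%–41% exception band; checking compensating factors.
Override check — reserves: 15.7 mo (ok); score: 679 (below 720).
Compensating-factor requirement not fully met.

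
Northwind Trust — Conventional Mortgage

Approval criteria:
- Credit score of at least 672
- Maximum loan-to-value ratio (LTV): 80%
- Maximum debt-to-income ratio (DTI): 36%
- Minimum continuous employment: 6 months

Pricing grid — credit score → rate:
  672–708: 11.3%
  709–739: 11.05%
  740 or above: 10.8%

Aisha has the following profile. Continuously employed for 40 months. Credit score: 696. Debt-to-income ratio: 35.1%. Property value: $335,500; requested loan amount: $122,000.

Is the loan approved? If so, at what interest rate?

Credit score 696 ≥ 672 (meets minimum)
LTV: 122,000 ÷ 335,500 = 36.4%, within 80% cap
DTI 35.1% ≤ 36%
Employment 40 ≥ 6 months
All requirements met. Score 696 falls in the 672–708 tier → 11.3%.

Approved at 11.3%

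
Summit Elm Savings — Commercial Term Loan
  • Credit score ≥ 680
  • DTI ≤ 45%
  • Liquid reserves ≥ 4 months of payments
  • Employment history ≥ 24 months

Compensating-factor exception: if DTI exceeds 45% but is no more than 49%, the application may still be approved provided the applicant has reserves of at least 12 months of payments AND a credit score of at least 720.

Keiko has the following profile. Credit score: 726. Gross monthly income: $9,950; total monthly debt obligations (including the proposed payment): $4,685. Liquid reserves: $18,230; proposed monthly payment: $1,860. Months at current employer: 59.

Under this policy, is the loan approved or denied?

Credit score 726 ≥ 680 (meets base)
DTI: 4,685 ÷ 9,950 = 47.1%, over the 45% base limit.
Reserves = 18,230/1,860 = 9.8 months ≥ 4
Employment 59 ≥ 24 months
47.1% falls in the override range (45%–49%), so the compensating-factor test applies.
Override check — reserves: 9.8 mo (short of 12); score: 726 (ok).
Compensating-factor requirement not fully met.

Denied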